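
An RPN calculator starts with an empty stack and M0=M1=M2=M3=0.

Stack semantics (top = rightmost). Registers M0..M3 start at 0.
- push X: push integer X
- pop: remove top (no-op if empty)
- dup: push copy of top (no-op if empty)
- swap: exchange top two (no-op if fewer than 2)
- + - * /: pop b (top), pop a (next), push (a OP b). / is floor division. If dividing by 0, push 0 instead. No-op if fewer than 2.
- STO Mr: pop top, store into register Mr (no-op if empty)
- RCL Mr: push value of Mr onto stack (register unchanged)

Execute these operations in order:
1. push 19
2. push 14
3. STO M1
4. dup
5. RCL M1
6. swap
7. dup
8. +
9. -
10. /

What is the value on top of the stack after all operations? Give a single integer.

After op 1 (push 19): stack=[19] mem=[0,0,0,0]
After op 2 (push 14): stack=[19,14] mem=[0,0,0,0]
After op 3 (STO M1): stack=[19] mem=[0,14,0,0]
After op 4 (dup): stack=[19,19] mem=[0,14,0,0]
After op 5 (RCL M1): stack=[19,19,14] mem=[0,14,0,0]
After op 6 (swap): stack=[19,14,19] mem=[0,14,0,0]
After op 7 (dup): stack=[19,14,19,19] mem=[0,14,0,0]
After op 8 (+): stack=[19,14,38] mem=[0,14,0,0]
After op 9 (-): stack=[19,-24] mem=[0,14,0,0]
After op 10 (/): stack=[-1] mem=[0,14,0,0]

Answer: -1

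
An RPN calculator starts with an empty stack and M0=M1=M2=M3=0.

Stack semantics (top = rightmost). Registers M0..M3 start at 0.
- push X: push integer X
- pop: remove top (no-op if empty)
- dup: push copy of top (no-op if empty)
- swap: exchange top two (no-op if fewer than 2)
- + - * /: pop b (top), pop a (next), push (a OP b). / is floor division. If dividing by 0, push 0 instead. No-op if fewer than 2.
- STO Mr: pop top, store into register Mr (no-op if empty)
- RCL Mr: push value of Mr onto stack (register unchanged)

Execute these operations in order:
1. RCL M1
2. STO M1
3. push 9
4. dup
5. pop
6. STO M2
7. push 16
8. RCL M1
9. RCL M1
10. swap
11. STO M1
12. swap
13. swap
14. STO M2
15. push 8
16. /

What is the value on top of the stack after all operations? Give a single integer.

Answer: 2

Derivation:
After op 1 (RCL M1): stack=[0] mem=[0,0,0,0]
After op 2 (STO M1): stack=[empty] mem=[0,0,0,0]
After op 3 (push 9): stack=[9] mem=[0,0,0,0]
After op 4 (dup): stack=[9,9] mem=[0,0,0,0]
After op 5 (pop): stack=[9] mem=[0,0,0,0]
After op 6 (STO M2): stack=[empty] mem=[0,0,9,0]
After op 7 (push 16): stack=[16] mem=[0,0,9,0]
After op 8 (RCL M1): stack=[16,0] mem=[0,0,9,0]
After op 9 (RCL M1): stack=[16,0,0] mem=[0,0,9,0]
After op 10 (swap): stack=[16,0,0] mem=[0,0,9,0]
After op 11 (STO M1): stack=[16,0] mem=[0,0,9,0]
After op 12 (swap): stack=[0,16] mem=[0,0,9,0]
After op 13 (swap): stack=[16,0] mem=[0,0,9,0]
After op 14 (STO M2): stack=[16] mem=[0,0,0,0]
After op 15 (push 8): stack=[16,8] mem=[0,0,0,0]
After op 16 (/): stack=[2] mem=[0,0,0,0]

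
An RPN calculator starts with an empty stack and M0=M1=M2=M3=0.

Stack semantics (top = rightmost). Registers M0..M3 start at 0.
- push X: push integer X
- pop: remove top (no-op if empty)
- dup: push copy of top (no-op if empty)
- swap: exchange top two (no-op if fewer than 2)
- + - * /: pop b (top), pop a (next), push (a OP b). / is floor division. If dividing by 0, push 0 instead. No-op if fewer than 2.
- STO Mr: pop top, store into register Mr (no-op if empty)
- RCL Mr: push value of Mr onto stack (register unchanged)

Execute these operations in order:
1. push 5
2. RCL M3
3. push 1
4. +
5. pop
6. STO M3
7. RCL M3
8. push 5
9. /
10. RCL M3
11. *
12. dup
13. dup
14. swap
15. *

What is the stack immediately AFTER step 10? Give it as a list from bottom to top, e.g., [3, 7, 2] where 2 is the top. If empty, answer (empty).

After op 1 (push 5): stack=[5] mem=[0,0,0,0]
After op 2 (RCL M3): stack=[5,0] mem=[0,0,0,0]
After op 3 (push 1): stack=[5,0,1] mem=[0,0,0,0]
After op 4 (+): stack=[5,1] mem=[0,0,0,0]
After op 5 (pop): stack=[5] mem=[0,0,0,0]
After op 6 (STO M3): stack=[empty] mem=[0,0,0,5]
After op 7 (RCL M3): stack=[5] mem=[0,0,0,5]
After op 8 (push 5): stack=[5,5] mem=[0,0,0,5]
After op 9 (/): stack=[1] mem=[0,0,0,5]
After op 10 (RCL M3): stack=[1,5] mem=[0,0,0,5]

[1, 5]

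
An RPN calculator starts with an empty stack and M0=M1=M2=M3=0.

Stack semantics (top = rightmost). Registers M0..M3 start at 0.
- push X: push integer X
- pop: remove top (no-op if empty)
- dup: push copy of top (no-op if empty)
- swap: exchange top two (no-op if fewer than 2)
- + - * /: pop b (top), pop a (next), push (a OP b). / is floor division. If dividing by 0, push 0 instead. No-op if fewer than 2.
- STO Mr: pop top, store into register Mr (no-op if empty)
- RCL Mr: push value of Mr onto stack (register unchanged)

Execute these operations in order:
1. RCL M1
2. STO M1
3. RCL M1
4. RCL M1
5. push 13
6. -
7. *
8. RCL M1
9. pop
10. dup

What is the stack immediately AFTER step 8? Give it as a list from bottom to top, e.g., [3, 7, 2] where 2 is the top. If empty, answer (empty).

After op 1 (RCL M1): stack=[0] mem=[0,0,0,0]
After op 2 (STO M1): stack=[empty] mem=[0,0,0,0]
After op 3 (RCL M1): stack=[0] mem=[0,0,0,0]
After op 4 (RCL M1): stack=[0,0] mem=[0,0,0,0]
After op 5 (push 13): stack=[0,0,13] mem=[0,0,0,0]
After op 6 (-): stack=[0,-13] mem=[0,0,0,0]
After op 7 (*): stack=[0] mem=[0,0,0,0]
After op 8 (RCL M1): stack=[0,0] mem=[0,0,0,0]

[0, 0]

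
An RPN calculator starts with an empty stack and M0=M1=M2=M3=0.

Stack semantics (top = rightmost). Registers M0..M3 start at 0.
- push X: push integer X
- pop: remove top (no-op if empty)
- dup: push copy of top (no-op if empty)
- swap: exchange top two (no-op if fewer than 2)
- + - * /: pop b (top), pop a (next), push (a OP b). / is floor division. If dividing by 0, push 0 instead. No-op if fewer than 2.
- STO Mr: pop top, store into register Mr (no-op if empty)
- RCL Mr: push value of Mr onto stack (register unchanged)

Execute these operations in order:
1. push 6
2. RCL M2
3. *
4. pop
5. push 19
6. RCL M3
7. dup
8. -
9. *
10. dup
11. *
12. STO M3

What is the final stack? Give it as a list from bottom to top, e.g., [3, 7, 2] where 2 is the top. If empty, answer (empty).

After op 1 (push 6): stack=[6] mem=[0,0,0,0]
After op 2 (RCL M2): stack=[6,0] mem=[0,0,0,0]
After op 3 (*): stack=[0] mem=[0,0,0,0]
After op 4 (pop): stack=[empty] mem=[0,0,0,0]
After op 5 (push 19): stack=[19] mem=[0,0,0,0]
After op 6 (RCL M3): stack=[19,0] mem=[0,0,0,0]
After op 7 (dup): stack=[19,0,0] mem=[0,0,0,0]
After op 8 (-): stack=[19,0] mem=[0,0,0,0]
After op 9 (*): stack=[0] mem=[0,0,0,0]
After op 10 (dup): stack=[0,0] mem=[0,0,0,0]
After op 11 (*): stack=[0] mem=[0,0,0,0]
After op 12 (STO M3): stack=[empty] mem=[0,0,0,0]

Answer: (empty)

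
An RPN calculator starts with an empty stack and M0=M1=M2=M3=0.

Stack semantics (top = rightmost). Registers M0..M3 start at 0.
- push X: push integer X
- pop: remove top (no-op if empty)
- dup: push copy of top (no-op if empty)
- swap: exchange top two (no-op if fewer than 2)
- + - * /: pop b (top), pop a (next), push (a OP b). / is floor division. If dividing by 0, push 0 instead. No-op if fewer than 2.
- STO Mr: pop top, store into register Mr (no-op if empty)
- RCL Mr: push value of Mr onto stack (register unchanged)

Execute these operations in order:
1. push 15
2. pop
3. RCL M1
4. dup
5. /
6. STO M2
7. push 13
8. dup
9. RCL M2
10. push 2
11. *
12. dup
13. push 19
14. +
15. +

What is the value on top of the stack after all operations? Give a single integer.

Answer: 19

Derivation:
After op 1 (push 15): stack=[15] mem=[0,0,0,0]
After op 2 (pop): stack=[empty] mem=[0,0,0,0]
After op 3 (RCL M1): stack=[0] mem=[0,0,0,0]
After op 4 (dup): stack=[0,0] mem=[0,0,0,0]
After op 5 (/): stack=[0] mem=[0,0,0,0]
After op 6 (STO M2): stack=[empty] mem=[0,0,0,0]
After op 7 (push 13): stack=[13] mem=[0,0,0,0]
After op 8 (dup): stack=[13,13] mem=[0,0,0,0]
After op 9 (RCL M2): stack=[13,13,0] mem=[0,0,0,0]
After op 10 (push 2): stack=[13,13,0,2] mem=[0,0,0,0]
After op 11 (*): stack=[13,13,0] mem=[0,0,0,0]
After op 12 (dup): stack=[13,13,0,0] mem=[0,0,0,0]
After op 13 (push 19): stack=[13,13,0,0,19] mem=[0,0,0,0]
After op 14 (+): stack=[13,13,0,19] mem=[0,0,0,0]
After op 15 (+): stack=[13,13,19] mem=[0,0,0,0]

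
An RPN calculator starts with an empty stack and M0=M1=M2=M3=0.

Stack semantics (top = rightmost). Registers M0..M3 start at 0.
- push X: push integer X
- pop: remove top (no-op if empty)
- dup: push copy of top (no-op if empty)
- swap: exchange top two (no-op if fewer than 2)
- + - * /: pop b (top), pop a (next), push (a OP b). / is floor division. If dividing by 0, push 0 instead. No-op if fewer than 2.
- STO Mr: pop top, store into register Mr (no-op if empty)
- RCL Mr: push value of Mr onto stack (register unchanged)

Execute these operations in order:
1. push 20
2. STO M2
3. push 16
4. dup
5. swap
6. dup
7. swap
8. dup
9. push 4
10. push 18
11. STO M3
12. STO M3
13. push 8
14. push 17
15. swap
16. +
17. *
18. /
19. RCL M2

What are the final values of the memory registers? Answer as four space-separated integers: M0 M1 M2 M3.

Answer: 0 0 20 4

Derivation:
After op 1 (push 20): stack=[20] mem=[0,0,0,0]
After op 2 (STO M2): stack=[empty] mem=[0,0,20,0]
After op 3 (push 16): stack=[16] mem=[0,0,20,0]
After op 4 (dup): stack=[16,16] mem=[0,0,20,0]
After op 5 (swap): stack=[16,16] mem=[0,0,20,0]
After op 6 (dup): stack=[16,16,16] mem=[0,0,20,0]
After op 7 (swap): stack=[16,16,16] mem=[0,0,20,0]
After op 8 (dup): stack=[16,16,16,16] mem=[0,0,20,0]
After op 9 (push 4): stack=[16,16,16,16,4] mem=[0,0,20,0]
After op 10 (push 18): stack=[16,16,16,16,4,18] mem=[0,0,20,0]
After op 11 (STO M3): stack=[16,16,16,16,4] mem=[0,0,20,18]
After op 12 (STO M3): stack=[16,16,16,16] mem=[0,0,20,4]
After op 13 (push 8): stack=[16,16,16,16,8] mem=[0,0,20,4]
After op 14 (push 17): stack=[16,16,16,16,8,17] mem=[0,0,20,4]
After op 15 (swap): stack=[16,16,16,16,17,8] mem=[0,0,20,4]
After op 16 (+): stack=[16,16,16,16,25] mem=[0,0,20,4]
After op 17 (*): stack=[16,16,16,400] mem=[0,0,20,4]
After op 18 (/): stack=[16,16,0] mem=[0,0,20,4]
After op 19 (RCL M2): stack=[16,16,0,20] mem=[0,0,20,4]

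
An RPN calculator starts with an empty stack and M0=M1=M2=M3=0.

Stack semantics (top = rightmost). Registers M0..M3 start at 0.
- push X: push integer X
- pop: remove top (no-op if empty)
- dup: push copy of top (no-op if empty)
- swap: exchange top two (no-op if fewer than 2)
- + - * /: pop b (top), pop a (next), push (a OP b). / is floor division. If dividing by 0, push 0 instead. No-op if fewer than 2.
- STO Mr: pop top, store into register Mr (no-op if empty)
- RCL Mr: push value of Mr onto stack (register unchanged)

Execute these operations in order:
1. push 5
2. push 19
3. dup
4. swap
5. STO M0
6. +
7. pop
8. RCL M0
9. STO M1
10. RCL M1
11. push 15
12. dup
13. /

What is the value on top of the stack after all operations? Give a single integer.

Answer: 1

Derivation:
After op 1 (push 5): stack=[5] mem=[0,0,0,0]
After op 2 (push 19): stack=[5,19] mem=[0,0,0,0]
After op 3 (dup): stack=[5,19,19] mem=[0,0,0,0]
After op 4 (swap): stack=[5,19,19] mem=[0,0,0,0]
After op 5 (STO M0): stack=[5,19] mem=[19,0,0,0]
After op 6 (+): stack=[24] mem=[19,0,0,0]
After op 7 (pop): stack=[empty] mem=[19,0,0,0]
After op 8 (RCL M0): stack=[19] mem=[19,0,0,0]
After op 9 (STO M1): stack=[empty] mem=[19,19,0,0]
After op 10 (RCL M1): stack=[19] mem=[19,19,0,0]
After op 11 (push 15): stack=[19,15] mem=[19,19,0,0]
After op 12 (dup): stack=[19,15,15] mem=[19,19,0,0]
After op 13 (/): stack=[19,1] mem=[19,19,0,0]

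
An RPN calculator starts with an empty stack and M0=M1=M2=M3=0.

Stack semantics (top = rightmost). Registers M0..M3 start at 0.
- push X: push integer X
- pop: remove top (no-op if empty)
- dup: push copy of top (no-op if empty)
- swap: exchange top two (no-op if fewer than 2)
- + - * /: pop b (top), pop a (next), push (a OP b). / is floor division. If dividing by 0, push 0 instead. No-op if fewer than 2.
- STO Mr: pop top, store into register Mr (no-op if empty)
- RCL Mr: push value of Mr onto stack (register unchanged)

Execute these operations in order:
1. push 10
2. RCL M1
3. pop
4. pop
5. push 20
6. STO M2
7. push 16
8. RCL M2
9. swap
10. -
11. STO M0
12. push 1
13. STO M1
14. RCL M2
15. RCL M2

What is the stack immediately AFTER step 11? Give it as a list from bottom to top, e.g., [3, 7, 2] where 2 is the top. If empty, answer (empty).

After op 1 (push 10): stack=[10] mem=[0,0,0,0]
After op 2 (RCL M1): stack=[10,0] mem=[0,0,0,0]
After op 3 (pop): stack=[10] mem=[0,0,0,0]
After op 4 (pop): stack=[empty] mem=[0,0,0,0]
After op 5 (push 20): stack=[20] mem=[0,0,0,0]
After op 6 (STO M2): stack=[empty] mem=[0,0,20,0]
After op 7 (push 16): stack=[16] mem=[0,0,20,0]
After op 8 (RCL M2): stack=[16,20] mem=[0,0,20,0]
After op 9 (swap): stack=[20,16] mem=[0,0,20,0]
After op 10 (-): stack=[4] mem=[0,0,20,0]
After op 11 (STO M0): stack=[empty] mem=[4,0,20,0]

(empty)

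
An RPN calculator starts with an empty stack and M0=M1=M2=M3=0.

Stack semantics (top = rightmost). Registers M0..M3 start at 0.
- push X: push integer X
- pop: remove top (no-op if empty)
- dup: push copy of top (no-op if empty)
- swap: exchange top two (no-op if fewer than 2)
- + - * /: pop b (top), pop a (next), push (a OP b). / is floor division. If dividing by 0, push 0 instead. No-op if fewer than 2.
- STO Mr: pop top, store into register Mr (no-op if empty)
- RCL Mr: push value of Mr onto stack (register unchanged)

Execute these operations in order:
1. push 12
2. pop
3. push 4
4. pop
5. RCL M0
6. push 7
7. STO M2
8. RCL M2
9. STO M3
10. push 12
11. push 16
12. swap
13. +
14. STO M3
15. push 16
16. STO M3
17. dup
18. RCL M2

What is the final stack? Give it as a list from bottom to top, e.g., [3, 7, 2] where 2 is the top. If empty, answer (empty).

Answer: [0, 0, 7]

Derivation:
After op 1 (push 12): stack=[12] mem=[0,0,0,0]
After op 2 (pop): stack=[empty] mem=[0,0,0,0]
After op 3 (push 4): stack=[4] mem=[0,0,0,0]
After op 4 (pop): stack=[empty] mem=[0,0,0,0]
After op 5 (RCL M0): stack=[0] mem=[0,0,0,0]
After op 6 (push 7): stack=[0,7] mem=[0,0,0,0]
After op 7 (STO M2): stack=[0] mem=[0,0,7,0]
After op 8 (RCL M2): stack=[0,7] mem=[0,0,7,0]
After op 9 (STO M3): stack=[0] mem=[0,0,7,7]
After op 10 (push 12): stack=[0,12] mem=[0,0,7,7]
After op 11 (push 16): stack=[0,12,16] mem=[0,0,7,7]
After op 12 (swap): stack=[0,16,12] mem=[0,0,7,7]
After op 13 (+): stack=[0,28] mem=[0,0,7,7]
After op 14 (STO M3): stack=[0] mem=[0,0,7,28]
After op 15 (push 16): stack=[0,16] mem=[0,0,7,28]
After op 16 (STO M3): stack=[0] mem=[0,0,7,16]
After op 17 (dup): stack=[0,0] mem=[0,0,7,16]
After op 18 (RCL M2): stack=[0,0,7] mem=[0,0,7,16]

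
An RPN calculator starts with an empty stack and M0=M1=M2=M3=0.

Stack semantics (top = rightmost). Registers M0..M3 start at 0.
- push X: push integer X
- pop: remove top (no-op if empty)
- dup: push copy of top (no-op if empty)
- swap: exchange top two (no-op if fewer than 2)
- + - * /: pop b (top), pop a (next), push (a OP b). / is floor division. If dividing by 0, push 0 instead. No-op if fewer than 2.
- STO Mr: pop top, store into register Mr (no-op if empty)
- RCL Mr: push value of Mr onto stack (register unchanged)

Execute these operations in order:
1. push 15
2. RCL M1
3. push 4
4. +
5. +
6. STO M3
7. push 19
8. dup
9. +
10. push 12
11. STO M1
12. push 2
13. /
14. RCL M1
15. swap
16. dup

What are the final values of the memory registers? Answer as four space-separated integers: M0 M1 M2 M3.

After op 1 (push 15): stack=[15] mem=[0,0,0,0]
After op 2 (RCL M1): stack=[15,0] mem=[0,0,0,0]
After op 3 (push 4): stack=[15,0,4] mem=[0,0,0,0]
After op 4 (+): stack=[15,4] mem=[0,0,0,0]
After op 5 (+): stack=[19] mem=[0,0,0,0]
After op 6 (STO M3): stack=[empty] mem=[0,0,0,19]
After op 7 (push 19): stack=[19] mem=[0,0,0,19]
After op 8 (dup): stack=[19,19] mem=[0,0,0,19]
After op 9 (+): stack=[38] mem=[0,0,0,19]
After op 10 (push 12): stack=[38,12] mem=[0,0,0,19]
After op 11 (STO M1): stack=[38] mem=[0,12,0,19]
After op 12 (push 2): stack=[38,2] mem=[0,12,0,19]
After op 13 (/): stack=[19] mem=[0,12,0,19]
After op 14 (RCL M1): stack=[19,12] mem=[0,12,0,19]
After op 15 (swap): stack=[12,19] mem=[0,12,0,19]
After op 16 (dup): stack=[12,19,19] mem=[0,12,0,19]

Answer: 0 12 0 19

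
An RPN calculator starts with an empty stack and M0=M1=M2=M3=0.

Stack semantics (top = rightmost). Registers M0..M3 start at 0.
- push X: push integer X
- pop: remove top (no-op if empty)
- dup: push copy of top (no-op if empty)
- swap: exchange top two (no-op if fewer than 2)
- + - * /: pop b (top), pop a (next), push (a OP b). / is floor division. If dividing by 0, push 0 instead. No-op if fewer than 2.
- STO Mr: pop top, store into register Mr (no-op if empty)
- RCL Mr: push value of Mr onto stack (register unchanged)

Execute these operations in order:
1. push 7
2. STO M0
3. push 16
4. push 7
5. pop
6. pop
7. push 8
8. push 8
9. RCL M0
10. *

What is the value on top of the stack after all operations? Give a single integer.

Answer: 56

Derivation:
After op 1 (push 7): stack=[7] mem=[0,0,0,0]
After op 2 (STO M0): stack=[empty] mem=[7,0,0,0]
After op 3 (push 16): stack=[16] mem=[7,0,0,0]
After op 4 (push 7): stack=[16,7] mem=[7,0,0,0]
After op 5 (pop): stack=[16] mem=[7,0,0,0]
After op 6 (pop): stack=[empty] mem=[7,0,0,0]
After op 7 (push 8): stack=[8] mem=[7,0,0,0]
After op 8 (push 8): stack=[8,8] mem=[7,0,0,0]
After op 9 (RCL M0): stack=[8,8,7] mem=[7,0,0,0]
After op 10 (*): stack=[8,56] mem=[7,0,0,0]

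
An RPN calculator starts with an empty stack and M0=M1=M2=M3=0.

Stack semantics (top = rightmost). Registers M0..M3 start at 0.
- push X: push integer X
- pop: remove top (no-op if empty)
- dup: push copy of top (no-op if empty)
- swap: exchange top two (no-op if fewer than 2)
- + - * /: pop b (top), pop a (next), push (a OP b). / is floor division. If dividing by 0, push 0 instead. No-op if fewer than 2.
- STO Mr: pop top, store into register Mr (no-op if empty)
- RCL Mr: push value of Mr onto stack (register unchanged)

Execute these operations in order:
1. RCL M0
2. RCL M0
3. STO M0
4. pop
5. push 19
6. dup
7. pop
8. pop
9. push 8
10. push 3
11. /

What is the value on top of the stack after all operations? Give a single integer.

After op 1 (RCL M0): stack=[0] mem=[0,0,0,0]
After op 2 (RCL M0): stack=[0,0] mem=[0,0,0,0]
After op 3 (STO M0): stack=[0] mem=[0,0,0,0]
After op 4 (pop): stack=[empty] mem=[0,0,0,0]
After op 5 (push 19): stack=[19] mem=[0,0,0,0]
After op 6 (dup): stack=[19,19] mem=[0,0,0,0]
After op 7 (pop): stack=[19] mem=[0,0,0,0]
After op 8 (pop): stack=[empty] mem=[0,0,0,0]
After op 9 (push 8): stack=[8] mem=[0,0,0,0]
After op 10 (push 3): stack=[8,3] mem=[0,0,0,0]
After op 11 (/): stack=[2] mem=[0,0,0,0]

Answer: 2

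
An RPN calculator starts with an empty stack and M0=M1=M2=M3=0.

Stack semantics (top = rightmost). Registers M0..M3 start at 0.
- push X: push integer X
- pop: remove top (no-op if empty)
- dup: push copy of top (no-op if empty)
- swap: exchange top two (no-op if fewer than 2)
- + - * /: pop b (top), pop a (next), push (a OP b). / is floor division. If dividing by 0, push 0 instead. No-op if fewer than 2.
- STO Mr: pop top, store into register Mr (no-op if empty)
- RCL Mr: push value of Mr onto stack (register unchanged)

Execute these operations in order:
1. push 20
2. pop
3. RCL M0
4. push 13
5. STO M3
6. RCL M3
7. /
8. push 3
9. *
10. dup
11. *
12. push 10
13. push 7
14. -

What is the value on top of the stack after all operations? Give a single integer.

Answer: 3

Derivation:
After op 1 (push 20): stack=[20] mem=[0,0,0,0]
After op 2 (pop): stack=[empty] mem=[0,0,0,0]
After op 3 (RCL M0): stack=[0] mem=[0,0,0,0]
After op 4 (push 13): stack=[0,13] mem=[0,0,0,0]
After op 5 (STO M3): stack=[0] mem=[0,0,0,13]
After op 6 (RCL M3): stack=[0,13] mem=[0,0,0,13]
After op 7 (/): stack=[0] mem=[0,0,0,13]
After op 8 (push 3): stack=[0,3] mem=[0,0,0,13]
After op 9 (*): stack=[0] mem=[0,0,0,13]
After op 10 (dup): stack=[0,0] mem=[0,0,0,13]
After op 11 (*): stack=[0] mem=[0,0,0,13]
After op 12 (push 10): stack=[0,10] mem=[0,0,0,13]
After op 13 (push 7): stack=[0,10,7] mem=[0,0,0,13]
After op 14 (-): stack=[0,3] mem=[0,0,0,13]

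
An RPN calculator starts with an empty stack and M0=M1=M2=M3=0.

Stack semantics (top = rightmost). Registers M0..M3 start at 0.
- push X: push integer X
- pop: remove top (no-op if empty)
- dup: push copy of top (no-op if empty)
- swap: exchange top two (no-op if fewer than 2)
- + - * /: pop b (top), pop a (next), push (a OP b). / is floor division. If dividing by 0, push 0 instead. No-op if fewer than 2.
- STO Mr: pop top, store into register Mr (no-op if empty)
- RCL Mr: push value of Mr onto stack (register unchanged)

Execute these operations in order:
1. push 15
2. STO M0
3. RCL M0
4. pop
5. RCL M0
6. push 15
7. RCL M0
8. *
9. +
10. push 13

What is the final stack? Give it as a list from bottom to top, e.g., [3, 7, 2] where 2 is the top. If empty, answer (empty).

After op 1 (push 15): stack=[15] mem=[0,0,0,0]
After op 2 (STO M0): stack=[empty] mem=[15,0,0,0]
After op 3 (RCL M0): stack=[15] mem=[15,0,0,0]
After op 4 (pop): stack=[empty] mem=[15,0,0,0]
After op 5 (RCL M0): stack=[15] mem=[15,0,0,0]
After op 6 (push 15): stack=[15,15] mem=[15,0,0,0]
After op 7 (RCL M0): stack=[15,15,15] mem=[15,0,0,0]
After op 8 (*): stack=[15,225] mem=[15,0,0,0]
After op 9 (+): stack=[240] mem=[15,0,0,0]
After op 10 (push 13): stack=[240,13] mem=[15,0,0,0]

Answer: [240, 13]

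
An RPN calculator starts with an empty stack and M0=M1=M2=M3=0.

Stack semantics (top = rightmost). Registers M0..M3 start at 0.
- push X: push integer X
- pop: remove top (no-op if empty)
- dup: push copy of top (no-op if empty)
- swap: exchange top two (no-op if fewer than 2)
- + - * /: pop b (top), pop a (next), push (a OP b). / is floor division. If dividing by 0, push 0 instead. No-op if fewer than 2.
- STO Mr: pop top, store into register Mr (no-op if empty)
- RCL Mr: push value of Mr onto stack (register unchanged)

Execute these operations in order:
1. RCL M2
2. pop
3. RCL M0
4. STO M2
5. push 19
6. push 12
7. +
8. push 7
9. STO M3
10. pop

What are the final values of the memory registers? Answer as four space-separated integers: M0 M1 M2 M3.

Answer: 0 0 0 7

Derivation:
After op 1 (RCL M2): stack=[0] mem=[0,0,0,0]
After op 2 (pop): stack=[empty] mem=[0,0,0,0]
After op 3 (RCL M0): stack=[0] mem=[0,0,0,0]
After op 4 (STO M2): stack=[empty] mem=[0,0,0,0]
After op 5 (push 19): stack=[19] mem=[0,0,0,0]
After op 6 (push 12): stack=[19,12] mem=[0,0,0,0]
After op 7 (+): stack=[31] mem=[0,0,0,0]
After op 8 (push 7): stack=[31,7] mem=[0,0,0,0]
After op 9 (STO M3): stack=[31] mem=[0,0,0,7]
After op 10 (pop): stack=[empty] mem=[0,0,0,7]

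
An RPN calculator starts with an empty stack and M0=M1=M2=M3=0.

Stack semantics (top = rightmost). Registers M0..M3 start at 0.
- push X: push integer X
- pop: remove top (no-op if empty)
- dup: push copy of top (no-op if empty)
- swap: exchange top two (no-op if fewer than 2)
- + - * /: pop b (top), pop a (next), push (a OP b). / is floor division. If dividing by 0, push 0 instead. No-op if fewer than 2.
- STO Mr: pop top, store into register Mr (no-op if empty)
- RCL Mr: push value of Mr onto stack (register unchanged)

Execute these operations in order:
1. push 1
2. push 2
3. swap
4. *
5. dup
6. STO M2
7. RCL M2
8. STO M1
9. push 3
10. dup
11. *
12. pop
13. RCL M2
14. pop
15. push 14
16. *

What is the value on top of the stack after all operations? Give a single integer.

After op 1 (push 1): stack=[1] mem=[0,0,0,0]
After op 2 (push 2): stack=[1,2] mem=[0,0,0,0]
After op 3 (swap): stack=[2,1] mem=[0,0,0,0]
After op 4 (*): stack=[2] mem=[0,0,0,0]
After op 5 (dup): stack=[2,2] mem=[0,0,0,0]
After op 6 (STO M2): stack=[2] mem=[0,0,2,0]
After op 7 (RCL M2): stack=[2,2] mem=[0,0,2,0]
After op 8 (STO M1): stack=[2] mem=[0,2,2,0]
After op 9 (push 3): stack=[2,3] mem=[0,2,2,0]
After op 10 (dup): stack=[2,3,3] mem=[0,2,2,0]
After op 11 (*): stack=[2,9] mem=[0,2,2,0]
After op 12 (pop): stack=[2] mem=[0,2,2,0]
After op 13 (RCL M2): stack=[2,2] mem=[0,2,2,0]
After op 14 (pop): stack=[2] mem=[0,2,2,0]
After op 15 (push 14): stack=[2,14] mem=[0,2,2,0]
After op 16 (*): stack=[28] mem=[0,2,2,0]

Answer: 28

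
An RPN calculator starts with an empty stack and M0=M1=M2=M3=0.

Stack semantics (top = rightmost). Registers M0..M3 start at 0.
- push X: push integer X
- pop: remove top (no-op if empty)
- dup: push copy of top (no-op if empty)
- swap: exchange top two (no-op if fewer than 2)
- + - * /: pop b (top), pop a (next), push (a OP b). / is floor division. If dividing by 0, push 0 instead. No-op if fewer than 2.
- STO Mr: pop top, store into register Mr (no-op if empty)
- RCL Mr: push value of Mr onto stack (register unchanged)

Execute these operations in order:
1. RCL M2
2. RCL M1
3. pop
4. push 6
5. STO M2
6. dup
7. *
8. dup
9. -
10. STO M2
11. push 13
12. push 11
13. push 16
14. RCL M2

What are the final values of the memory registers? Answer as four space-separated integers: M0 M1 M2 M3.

After op 1 (RCL M2): stack=[0] mem=[0,0,0,0]
After op 2 (RCL M1): stack=[0,0] mem=[0,0,0,0]
After op 3 (pop): stack=[0] mem=[0,0,0,0]
After op 4 (push 6): stack=[0,6] mem=[0,0,0,0]
After op 5 (STO M2): stack=[0] mem=[0,0,6,0]
After op 6 (dup): stack=[0,0] mem=[0,0,6,0]
After op 7 (*): stack=[0] mem=[0,0,6,0]
After op 8 (dup): stack=[0,0] mem=[0,0,6,0]
After op 9 (-): stack=[0] mem=[0,0,6,0]
After op 10 (STO M2): stack=[empty] mem=[0,0,0,0]
After op 11 (push 13): stack=[13] mem=[0,0,0,0]
After op 12 (push 11): stack=[13,11] mem=[0,0,0,0]
After op 13 (push 16): stack=[13,11,16] mem=[0,0,0,0]
After op 14 (RCL M2): stack=[13,11,16,0] mem=[0,0,0,0]

Answer: 0 0 0 0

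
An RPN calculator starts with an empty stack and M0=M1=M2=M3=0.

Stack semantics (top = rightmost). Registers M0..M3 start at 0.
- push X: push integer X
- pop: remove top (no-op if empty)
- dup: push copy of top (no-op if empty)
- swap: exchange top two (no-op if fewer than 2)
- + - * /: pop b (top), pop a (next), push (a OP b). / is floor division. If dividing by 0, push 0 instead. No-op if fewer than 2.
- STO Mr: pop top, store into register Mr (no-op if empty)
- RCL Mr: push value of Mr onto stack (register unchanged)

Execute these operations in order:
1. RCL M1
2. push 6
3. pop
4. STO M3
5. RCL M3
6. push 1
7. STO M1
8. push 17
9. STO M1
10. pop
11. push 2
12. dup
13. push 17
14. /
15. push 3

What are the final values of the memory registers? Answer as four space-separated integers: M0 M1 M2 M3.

Answer: 0 17 0 0

Derivation:
After op 1 (RCL M1): stack=[0] mem=[0,0,0,0]
After op 2 (push 6): stack=[0,6] mem=[0,0,0,0]
After op 3 (pop): stack=[0] mem=[0,0,0,0]
After op 4 (STO M3): stack=[empty] mem=[0,0,0,0]
After op 5 (RCL M3): stack=[0] mem=[0,0,0,0]
After op 6 (push 1): stack=[0,1] mem=[0,0,0,0]
After op 7 (STO M1): stack=[0] mem=[0,1,0,0]
After op 8 (push 17): stack=[0,17] mem=[0,1,0,0]
After op 9 (STO M1): stack=[0] mem=[0,17,0,0]
After op 10 (pop): stack=[empty] mem=[0,17,0,0]
After op 11 (push 2): stack=[2] mem=[0,17,0,0]
After op 12 (dup): stack=[2,2] mem=[0,17,0,0]
After op 13 (push 17): stack=[2,2,17] mem=[0,17,0,0]
After op 14 (/): stack=[2,0] mem=[0,17,0,0]
After op 15 (push 3): stack=[2,0,3] mem=[0,17,0,0]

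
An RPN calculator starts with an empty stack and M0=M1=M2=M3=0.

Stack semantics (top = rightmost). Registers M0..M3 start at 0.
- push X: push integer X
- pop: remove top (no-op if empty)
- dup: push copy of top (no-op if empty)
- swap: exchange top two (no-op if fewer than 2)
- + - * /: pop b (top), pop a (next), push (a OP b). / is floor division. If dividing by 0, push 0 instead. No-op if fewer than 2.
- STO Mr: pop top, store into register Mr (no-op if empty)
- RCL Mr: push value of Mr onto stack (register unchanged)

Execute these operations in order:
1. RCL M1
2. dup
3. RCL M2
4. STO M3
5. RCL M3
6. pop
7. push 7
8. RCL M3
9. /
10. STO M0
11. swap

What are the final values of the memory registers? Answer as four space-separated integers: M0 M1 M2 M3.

After op 1 (RCL M1): stack=[0] mem=[0,0,0,0]
After op 2 (dup): stack=[0,0] mem=[0,0,0,0]
After op 3 (RCL M2): stack=[0,0,0] mem=[0,0,0,0]
After op 4 (STO M3): stack=[0,0] mem=[0,0,0,0]
After op 5 (RCL M3): stack=[0,0,0] mem=[0,0,0,0]
After op 6 (pop): stack=[0,0] mem=[0,0,0,0]
After op 7 (push 7): stack=[0,0,7] mem=[0,0,0,0]
After op 8 (RCL M3): stack=[0,0,7,0] mem=[0,0,0,0]
After op 9 (/): stack=[0,0,0] mem=[0,0,0,0]
After op 10 (STO M0): stack=[0,0] mem=[0,0,0,0]
After op 11 (swap): stack=[0,0] mem=[0,0,0,0]

Answer: 0 0 0 0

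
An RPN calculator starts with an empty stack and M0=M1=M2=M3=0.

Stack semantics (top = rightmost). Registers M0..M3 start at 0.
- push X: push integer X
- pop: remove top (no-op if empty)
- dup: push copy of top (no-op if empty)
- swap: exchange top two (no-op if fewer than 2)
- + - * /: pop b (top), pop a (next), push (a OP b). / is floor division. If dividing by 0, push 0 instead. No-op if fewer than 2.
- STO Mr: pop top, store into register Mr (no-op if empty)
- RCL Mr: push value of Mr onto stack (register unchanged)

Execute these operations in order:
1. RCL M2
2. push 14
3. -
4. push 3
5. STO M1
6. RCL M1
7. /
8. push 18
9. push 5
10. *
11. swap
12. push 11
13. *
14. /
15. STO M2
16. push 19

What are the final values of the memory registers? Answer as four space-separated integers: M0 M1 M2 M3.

After op 1 (RCL M2): stack=[0] mem=[0,0,0,0]
After op 2 (push 14): stack=[0,14] mem=[0,0,0,0]
After op 3 (-): stack=[-14] mem=[0,0,0,0]
After op 4 (push 3): stack=[-14,3] mem=[0,0,0,0]
After op 5 (STO M1): stack=[-14] mem=[0,3,0,0]
After op 6 (RCL M1): stack=[-14,3] mem=[0,3,0,0]
After op 7 (/): stack=[-5] mem=[0,3,0,0]
After op 8 (push 18): stack=[-5,18] mem=[0,3,0,0]
After op 9 (push 5): stack=[-5,18,5] mem=[0,3,0,0]
After op 10 (*): stack=[-5,90] mem=[0,3,0,0]
After op 11 (swap): stack=[90,-5] mem=[0,3,0,0]
After op 12 (push 11): stack=[90,-5,11] mem=[0,3,0,0]
After op 13 (*): stack=[90,-55] mem=[0,3,0,0]
After op 14 (/): stack=[-2] mem=[0,3,0,0]
After op 15 (STO M2): stack=[empty] mem=[0,3,-2,0]
After op 16 (push 19): stack=[19] mem=[0,3,-2,0]

Answer: 0 3 -2 0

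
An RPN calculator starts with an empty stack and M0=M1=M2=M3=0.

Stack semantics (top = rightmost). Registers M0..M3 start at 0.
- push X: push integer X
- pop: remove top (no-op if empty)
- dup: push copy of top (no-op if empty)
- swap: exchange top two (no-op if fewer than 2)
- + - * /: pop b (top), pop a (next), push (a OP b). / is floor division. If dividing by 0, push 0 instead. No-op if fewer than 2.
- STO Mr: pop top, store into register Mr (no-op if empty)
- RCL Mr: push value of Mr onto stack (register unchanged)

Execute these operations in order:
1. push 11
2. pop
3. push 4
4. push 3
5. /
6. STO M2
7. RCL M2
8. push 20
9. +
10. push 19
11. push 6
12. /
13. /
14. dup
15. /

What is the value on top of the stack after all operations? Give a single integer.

After op 1 (push 11): stack=[11] mem=[0,0,0,0]
After op 2 (pop): stack=[empty] mem=[0,0,0,0]
After op 3 (push 4): stack=[4] mem=[0,0,0,0]
After op 4 (push 3): stack=[4,3] mem=[0,0,0,0]
After op 5 (/): stack=[1] mem=[0,0,0,0]
After op 6 (STO M2): stack=[empty] mem=[0,0,1,0]
After op 7 (RCL M2): stack=[1] mem=[0,0,1,0]
After op 8 (push 20): stack=[1,20] mem=[0,0,1,0]
After op 9 (+): stack=[21] mem=[0,0,1,0]
After op 10 (push 19): stack=[21,19] mem=[0,0,1,0]
After op 11 (push 6): stack=[21,19,6] mem=[0,0,1,0]
After op 12 (/): stack=[21,3] mem=[0,0,1,0]
After op 13 (/): stack=[7] mem=[0,0,1,0]
After op 14 (dup): stack=[7,7] mem=[0,0,1,0]
After op 15 (/): stack=[1] mem=[0,0,1,0]

Answer: 1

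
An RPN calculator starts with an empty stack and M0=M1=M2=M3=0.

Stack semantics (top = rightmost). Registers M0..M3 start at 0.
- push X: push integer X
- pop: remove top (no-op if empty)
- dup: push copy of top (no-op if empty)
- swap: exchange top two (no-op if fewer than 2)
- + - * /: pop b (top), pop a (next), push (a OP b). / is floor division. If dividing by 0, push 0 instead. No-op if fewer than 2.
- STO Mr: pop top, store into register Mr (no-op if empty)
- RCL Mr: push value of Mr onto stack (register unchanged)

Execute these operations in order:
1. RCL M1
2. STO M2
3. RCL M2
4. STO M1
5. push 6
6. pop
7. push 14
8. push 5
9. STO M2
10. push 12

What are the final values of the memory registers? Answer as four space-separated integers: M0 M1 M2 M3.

Answer: 0 0 5 0

Derivation:
After op 1 (RCL M1): stack=[0] mem=[0,0,0,0]
After op 2 (STO M2): stack=[empty] mem=[0,0,0,0]
After op 3 (RCL M2): stack=[0] mem=[0,0,0,0]
After op 4 (STO M1): stack=[empty] mem=[0,0,0,0]
After op 5 (push 6): stack=[6] mem=[0,0,0,0]
After op 6 (pop): stack=[empty] mem=[0,0,0,0]
After op 7 (push 14): stack=[14] mem=[0,0,0,0]
After op 8 (push 5): stack=[14,5] mem=[0,0,0,0]
After op 9 (STO M2): stack=[14] mem=[0,0,5,0]
After op 10 (push 12): stack=[14,12] mem=[0,0,5,0]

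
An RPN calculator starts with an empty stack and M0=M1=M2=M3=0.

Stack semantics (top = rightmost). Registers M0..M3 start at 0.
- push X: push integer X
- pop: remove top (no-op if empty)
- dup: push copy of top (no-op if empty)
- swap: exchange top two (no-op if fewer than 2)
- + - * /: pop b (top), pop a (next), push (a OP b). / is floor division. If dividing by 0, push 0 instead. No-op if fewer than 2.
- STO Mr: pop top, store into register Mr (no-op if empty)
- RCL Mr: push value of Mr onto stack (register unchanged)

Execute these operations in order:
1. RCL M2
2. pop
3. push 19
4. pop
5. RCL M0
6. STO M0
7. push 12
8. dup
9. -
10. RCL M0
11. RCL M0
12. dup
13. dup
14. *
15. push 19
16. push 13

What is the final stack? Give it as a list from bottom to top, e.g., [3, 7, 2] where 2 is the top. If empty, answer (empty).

After op 1 (RCL M2): stack=[0] mem=[0,0,0,0]
After op 2 (pop): stack=[empty] mem=[0,0,0,0]
After op 3 (push 19): stack=[19] mem=[0,0,0,0]
After op 4 (pop): stack=[empty] mem=[0,0,0,0]
After op 5 (RCL M0): stack=[0] mem=[0,0,0,0]
After op 6 (STO M0): stack=[empty] mem=[0,0,0,0]
After op 7 (push 12): stack=[12] mem=[0,0,0,0]
After op 8 (dup): stack=[12,12] mem=[0,0,0,0]
After op 9 (-): stack=[0] mem=[0,0,0,0]
After op 10 (RCL M0): stack=[0,0] mem=[0,0,0,0]
After op 11 (RCL M0): stack=[0,0,0] mem=[0,0,0,0]
After op 12 (dup): stack=[0,0,0,0] mem=[0,0,0,0]
After op 13 (dup): stack=[0,0,0,0,0] mem=[0,0,0,0]
After op 14 (*): stack=[0,0,0,0] mem=[0,0,0,0]
After op 15 (push 19): stack=[0,0,0,0,19] mem=[0,0,0,0]
After op 16 (push 13): stack=[0,0,0,0,19,13] mem=[0,0,0,0]

Answer: [0, 0, 0, 0, 19, 13]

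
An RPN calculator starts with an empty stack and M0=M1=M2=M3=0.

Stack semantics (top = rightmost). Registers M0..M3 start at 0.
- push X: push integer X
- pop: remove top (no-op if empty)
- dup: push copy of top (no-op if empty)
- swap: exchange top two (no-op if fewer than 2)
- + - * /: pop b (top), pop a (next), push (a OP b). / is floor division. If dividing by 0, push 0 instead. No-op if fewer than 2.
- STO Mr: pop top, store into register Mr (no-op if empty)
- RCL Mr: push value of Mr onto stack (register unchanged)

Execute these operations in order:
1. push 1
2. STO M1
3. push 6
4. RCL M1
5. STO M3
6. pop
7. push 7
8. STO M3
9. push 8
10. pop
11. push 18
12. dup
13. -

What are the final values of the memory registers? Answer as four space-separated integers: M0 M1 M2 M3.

Answer: 0 1 0 7

Derivation:
After op 1 (push 1): stack=[1] mem=[0,0,0,0]
After op 2 (STO M1): stack=[empty] mem=[0,1,0,0]
After op 3 (push 6): stack=[6] mem=[0,1,0,0]
After op 4 (RCL M1): stack=[6,1] mem=[0,1,0,0]
After op 5 (STO M3): stack=[6] mem=[0,1,0,1]
After op 6 (pop): stack=[empty] mem=[0,1,0,1]
After op 7 (push 7): stack=[7] mem=[0,1,0,1]
After op 8 (STO M3): stack=[empty] mem=[0,1,0,7]
After op 9 (push 8): stack=[8] mem=[0,1,0,7]
After op 10 (pop): stack=[empty] mem=[0,1,0,7]
After op 11 (push 18): stack=[18] mem=[0,1,0,7]
After op 12 (dup): stack=[18,18] mem=[0,1,0,7]
After op 13 (-): stack=[0] mem=[0,1,0,7]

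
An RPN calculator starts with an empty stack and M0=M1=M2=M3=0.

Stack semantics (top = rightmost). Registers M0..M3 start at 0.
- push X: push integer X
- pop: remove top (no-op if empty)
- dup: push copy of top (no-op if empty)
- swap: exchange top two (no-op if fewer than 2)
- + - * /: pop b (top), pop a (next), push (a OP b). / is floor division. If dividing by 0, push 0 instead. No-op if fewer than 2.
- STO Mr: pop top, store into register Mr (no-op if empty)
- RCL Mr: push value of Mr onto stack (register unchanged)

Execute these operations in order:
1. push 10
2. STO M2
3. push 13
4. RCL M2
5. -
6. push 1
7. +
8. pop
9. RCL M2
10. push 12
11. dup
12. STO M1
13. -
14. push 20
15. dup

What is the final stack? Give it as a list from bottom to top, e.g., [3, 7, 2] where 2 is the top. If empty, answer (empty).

After op 1 (push 10): stack=[10] mem=[0,0,0,0]
After op 2 (STO M2): stack=[empty] mem=[0,0,10,0]
After op 3 (push 13): stack=[13] mem=[0,0,10,0]
After op 4 (RCL M2): stack=[13,10] mem=[0,0,10,0]
After op 5 (-): stack=[3] mem=[0,0,10,0]
After op 6 (push 1): stack=[3,1] mem=[0,0,10,0]
After op 7 (+): stack=[4] mem=[0,0,10,0]
After op 8 (pop): stack=[empty] mem=[0,0,10,0]
After op 9 (RCL M2): stack=[10] mem=[0,0,10,0]
After op 10 (push 12): stack=[10,12] mem=[0,0,10,0]
After op 11 (dup): stack=[10,12,12] mem=[0,0,10,0]
After op 12 (STO M1): stack=[10,12] mem=[0,12,10,0]
After op 13 (-): stack=[-2] mem=[0,12,10,0]
After op 14 (push 20): stack=[-2,20] mem=[0,12,10,0]
After op 15 (dup): stack=[-2,20,20] mem=[0,12,10,0]

Answer: [-2, 20, 20]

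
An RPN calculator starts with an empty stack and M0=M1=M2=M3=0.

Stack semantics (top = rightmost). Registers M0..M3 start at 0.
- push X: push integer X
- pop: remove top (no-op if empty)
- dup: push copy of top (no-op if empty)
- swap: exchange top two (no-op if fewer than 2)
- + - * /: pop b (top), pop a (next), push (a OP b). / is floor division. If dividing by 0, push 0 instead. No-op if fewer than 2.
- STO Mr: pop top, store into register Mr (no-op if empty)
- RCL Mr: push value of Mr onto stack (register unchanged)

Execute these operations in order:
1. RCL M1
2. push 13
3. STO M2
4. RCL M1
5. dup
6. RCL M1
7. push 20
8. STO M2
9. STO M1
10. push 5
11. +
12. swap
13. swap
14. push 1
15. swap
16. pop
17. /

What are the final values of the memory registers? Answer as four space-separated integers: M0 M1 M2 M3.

Answer: 0 0 20 0

Derivation:
After op 1 (RCL M1): stack=[0] mem=[0,0,0,0]
After op 2 (push 13): stack=[0,13] mem=[0,0,0,0]
After op 3 (STO M2): stack=[0] mem=[0,0,13,0]
After op 4 (RCL M1): stack=[0,0] mem=[0,0,13,0]
After op 5 (dup): stack=[0,0,0] mem=[0,0,13,0]
After op 6 (RCL M1): stack=[0,0,0,0] mem=[0,0,13,0]
After op 7 (push 20): stack=[0,0,0,0,20] mem=[0,0,13,0]
After op 8 (STO M2): stack=[0,0,0,0] mem=[0,0,20,0]
After op 9 (STO M1): stack=[0,0,0] mem=[0,0,20,0]
After op 10 (push 5): stack=[0,0,0,5] mem=[0,0,20,0]
After op 11 (+): stack=[0,0,5] mem=[0,0,20,0]
After op 12 (swap): stack=[0,5,0] mem=[0,0,20,0]
After op 13 (swap): stack=[0,0,5] mem=[0,0,20,0]
After op 14 (push 1): stack=[0,0,5,1] mem=[0,0,20,0]
After op 15 (swap): stack=[0,0,1,5] mem=[0,0,20,0]
After op 16 (pop): stack=[0,0,1] mem=[0,0,20,0]
After op 17 (/): stack=[0,0] mem=[0,0,20,0]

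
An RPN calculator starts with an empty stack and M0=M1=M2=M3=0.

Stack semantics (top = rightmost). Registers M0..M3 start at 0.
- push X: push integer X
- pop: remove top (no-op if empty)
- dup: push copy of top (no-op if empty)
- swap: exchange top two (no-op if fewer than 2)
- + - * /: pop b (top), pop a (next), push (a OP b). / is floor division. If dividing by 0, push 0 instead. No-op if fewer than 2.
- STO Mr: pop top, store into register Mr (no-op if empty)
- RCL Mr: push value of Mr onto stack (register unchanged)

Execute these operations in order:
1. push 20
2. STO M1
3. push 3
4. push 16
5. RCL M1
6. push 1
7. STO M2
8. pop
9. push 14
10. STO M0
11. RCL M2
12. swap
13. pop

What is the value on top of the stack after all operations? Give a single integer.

After op 1 (push 20): stack=[20] mem=[0,0,0,0]
After op 2 (STO M1): stack=[empty] mem=[0,20,0,0]
After op 3 (push 3): stack=[3] mem=[0,20,0,0]
After op 4 (push 16): stack=[3,16] mem=[0,20,0,0]
After op 5 (RCL M1): stack=[3,16,20] mem=[0,20,0,0]
After op 6 (push 1): stack=[3,16,20,1] mem=[0,20,0,0]
After op 7 (STO M2): stack=[3,16,20] mem=[0,20,1,0]
After op 8 (pop): stack=[3,16] mem=[0,20,1,0]
After op 9 (push 14): stack=[3,16,14] mem=[0,20,1,0]
After op 10 (STO M0): stack=[3,16] mem=[14,20,1,0]
After op 11 (RCL M2): stack=[3,16,1] mem=[14,20,1,0]
After op 12 (swap): stack=[3,1,16] mem=[14,20,1,0]
After op 13 (pop): stack=[3,1] mem=[14,20,1,0]

Answer: 1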